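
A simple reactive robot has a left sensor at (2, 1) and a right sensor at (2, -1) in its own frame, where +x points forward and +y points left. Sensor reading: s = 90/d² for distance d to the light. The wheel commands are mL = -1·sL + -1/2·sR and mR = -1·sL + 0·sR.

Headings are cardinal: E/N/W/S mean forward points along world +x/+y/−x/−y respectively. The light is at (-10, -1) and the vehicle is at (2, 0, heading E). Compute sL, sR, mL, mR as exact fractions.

left sensor world pos  = (4, 1); dL² = 200
right sensor world pos = (4, -1); dR² = 196
sL = 90/200 = 9/20
sR = 90/196 = 45/98
mL = -1·sL + -1/2·sR = -333/490
mR = -1·sL + 0·sR = -9/20

9/20 45/98 -333/490 -9/20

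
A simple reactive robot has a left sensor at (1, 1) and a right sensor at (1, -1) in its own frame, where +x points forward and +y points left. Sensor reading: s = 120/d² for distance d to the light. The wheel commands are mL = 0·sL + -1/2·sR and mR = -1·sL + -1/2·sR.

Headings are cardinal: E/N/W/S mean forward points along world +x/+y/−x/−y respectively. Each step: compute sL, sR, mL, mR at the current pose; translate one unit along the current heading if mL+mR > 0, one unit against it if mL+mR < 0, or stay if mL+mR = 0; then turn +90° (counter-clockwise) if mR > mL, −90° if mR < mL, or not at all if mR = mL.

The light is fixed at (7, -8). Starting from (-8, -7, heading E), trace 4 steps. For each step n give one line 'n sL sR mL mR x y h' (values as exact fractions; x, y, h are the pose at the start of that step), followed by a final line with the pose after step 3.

n=0: pose=(-8,-7,E); sL=3/5, sR=30/49; mL=-15/49, mR=-222/245; mL+mR=-297/245 → advance -1; mR−mL=-3/5 → turn -1·90°
n=1: pose=(-9,-7,S); sL=8/15, sR=120/289; mL=-60/289, mR=-3212/4335; mL+mR=-4112/4335 → advance -1; mR−mL=-8/15 → turn -1·90°
n=2: pose=(-9,-6,W); sL=12/29, sR=60/149; mL=-30/149, mR=-2658/4321; mL+mR=-3528/4321 → advance -1; mR−mL=-12/29 → turn -1·90°
n=3: pose=(-8,-6,N); sL=24/53, sR=24/41; mL=-12/41, mR=-1620/2173; mL+mR=-2256/2173 → advance -1; mR−mL=-24/53 → turn -1·90°

0 3/5 30/49 -15/49 -222/245 -8 -7 E
1 8/15 120/289 -60/289 -3212/4335 -9 -7 S
2 12/29 60/149 -30/149 -2658/4321 -9 -6 W
3 24/53 24/41 -12/41 -1620/2173 -8 -6 N
final -8 -7 E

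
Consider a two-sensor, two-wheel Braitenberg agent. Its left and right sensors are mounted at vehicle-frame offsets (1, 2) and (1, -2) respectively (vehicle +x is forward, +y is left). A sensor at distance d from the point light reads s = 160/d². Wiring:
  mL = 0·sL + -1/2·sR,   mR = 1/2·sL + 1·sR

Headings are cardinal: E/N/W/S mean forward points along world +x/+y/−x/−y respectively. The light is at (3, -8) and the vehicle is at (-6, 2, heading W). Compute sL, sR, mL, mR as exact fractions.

40/41 40/61 -20/61 2860/2501

left sensor world pos  = (-7, 0); dL² = 164
right sensor world pos = (-7, 4); dR² = 244
sL = 160/164 = 40/41
sR = 160/244 = 40/61
mL = 0·sL + -1/2·sR = -20/61
mR = 1/2·sL + 1·sR = 2860/2501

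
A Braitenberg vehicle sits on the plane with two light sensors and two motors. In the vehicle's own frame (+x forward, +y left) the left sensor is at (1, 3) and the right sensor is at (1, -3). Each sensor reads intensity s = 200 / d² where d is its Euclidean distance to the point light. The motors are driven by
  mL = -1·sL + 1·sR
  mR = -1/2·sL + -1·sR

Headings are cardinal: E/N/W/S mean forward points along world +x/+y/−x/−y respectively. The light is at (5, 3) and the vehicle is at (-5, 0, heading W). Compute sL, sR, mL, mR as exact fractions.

200/157 200/121 7200/18997 -43500/18997

left sensor world pos  = (-6, -3); dL² = 157
right sensor world pos = (-6, 3); dR² = 121
sL = 200/157 = 200/157
sR = 200/121 = 200/121
mL = -1·sL + 1·sR = 7200/18997
mR = -1/2·sL + -1·sR = -43500/18997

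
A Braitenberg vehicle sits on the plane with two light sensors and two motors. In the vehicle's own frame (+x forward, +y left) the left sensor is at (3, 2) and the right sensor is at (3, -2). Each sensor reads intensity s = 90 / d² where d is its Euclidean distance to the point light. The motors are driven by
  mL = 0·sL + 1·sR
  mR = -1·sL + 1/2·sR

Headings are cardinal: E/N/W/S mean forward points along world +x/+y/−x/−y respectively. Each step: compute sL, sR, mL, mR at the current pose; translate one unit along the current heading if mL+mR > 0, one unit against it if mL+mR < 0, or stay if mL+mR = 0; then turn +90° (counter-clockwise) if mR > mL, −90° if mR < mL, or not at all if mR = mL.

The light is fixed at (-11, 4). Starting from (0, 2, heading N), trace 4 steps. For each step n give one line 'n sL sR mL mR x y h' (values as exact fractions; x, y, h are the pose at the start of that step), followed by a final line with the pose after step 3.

n=0: pose=(0,2,N); sL=45/41, sR=9/17; mL=9/17, mR=-1161/1394; mL+mR=-423/1394 → advance -1; mR−mL=-1899/1394 → turn -1·90°
n=1: pose=(0,1,E); sL=90/197, sR=90/221; mL=90/221, mR=-11025/43537; mL+mR=6705/43537 → advance +1; mR−mL=-28755/43537 → turn -1·90°
n=2: pose=(1,1,S); sL=45/116, sR=45/68; mL=45/68, mR=-225/3944; mL+mR=2385/3944 → advance +1; mR−mL=-2835/3944 → turn -1·90°
n=3: pose=(1,0,W); sL=10/13, sR=18/17; mL=18/17, mR=-53/221; mL+mR=181/221 → advance +1; mR−mL=-287/221 → turn -1·90°

0 45/41 9/17 9/17 -1161/1394 0 2 N
1 90/197 90/221 90/221 -11025/43537 0 1 E
2 45/116 45/68 45/68 -225/3944 1 1 S
3 10/13 18/17 18/17 -53/221 1 0 W
final 0 0 N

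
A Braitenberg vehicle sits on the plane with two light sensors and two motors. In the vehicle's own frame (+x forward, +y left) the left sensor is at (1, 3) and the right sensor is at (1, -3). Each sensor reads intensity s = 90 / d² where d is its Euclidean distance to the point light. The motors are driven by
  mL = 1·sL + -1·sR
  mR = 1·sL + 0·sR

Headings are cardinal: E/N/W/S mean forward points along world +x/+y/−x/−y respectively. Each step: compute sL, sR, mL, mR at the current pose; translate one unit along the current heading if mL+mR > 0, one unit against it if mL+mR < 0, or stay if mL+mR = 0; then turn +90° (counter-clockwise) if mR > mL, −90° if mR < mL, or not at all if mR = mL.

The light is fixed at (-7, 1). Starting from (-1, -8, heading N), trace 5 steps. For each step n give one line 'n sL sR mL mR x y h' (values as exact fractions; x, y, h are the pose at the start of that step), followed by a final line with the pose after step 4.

0 90/73 18/29 1296/2117 90/73 -1 -8 N
1 45/73 9/5 -432/365 45/73 -1 -7 W
2 90/181 90/97 -7560/17557 90/181 0 -7 S
3 9/10 45/104 243/520 9/10 0 -8 E
4 90/89 18/37 1728/3293 90/89 1 -8 N
final 1 -7 W

n=0: pose=(-1,-8,N); sL=90/73, sR=18/29; mL=1296/2117, mR=90/73; mL+mR=3906/2117 → advance +1; mR−mL=18/29 → turn +1·90°
n=1: pose=(-1,-7,W); sL=45/73, sR=9/5; mL=-432/365, mR=45/73; mL+mR=-207/365 → advance -1; mR−mL=9/5 → turn +1·90°
n=2: pose=(0,-7,S); sL=90/181, sR=90/97; mL=-7560/17557, mR=90/181; mL+mR=1170/17557 → advance +1; mR−mL=90/97 → turn +1·90°
n=3: pose=(0,-8,E); sL=9/10, sR=45/104; mL=243/520, mR=9/10; mL+mR=711/520 → advance +1; mR−mL=45/104 → turn +1·90°
n=4: pose=(1,-8,N); sL=90/89, sR=18/37; mL=1728/3293, mR=90/89; mL+mR=5058/3293 → advance +1; mR−mL=18/37 → turn +1·90°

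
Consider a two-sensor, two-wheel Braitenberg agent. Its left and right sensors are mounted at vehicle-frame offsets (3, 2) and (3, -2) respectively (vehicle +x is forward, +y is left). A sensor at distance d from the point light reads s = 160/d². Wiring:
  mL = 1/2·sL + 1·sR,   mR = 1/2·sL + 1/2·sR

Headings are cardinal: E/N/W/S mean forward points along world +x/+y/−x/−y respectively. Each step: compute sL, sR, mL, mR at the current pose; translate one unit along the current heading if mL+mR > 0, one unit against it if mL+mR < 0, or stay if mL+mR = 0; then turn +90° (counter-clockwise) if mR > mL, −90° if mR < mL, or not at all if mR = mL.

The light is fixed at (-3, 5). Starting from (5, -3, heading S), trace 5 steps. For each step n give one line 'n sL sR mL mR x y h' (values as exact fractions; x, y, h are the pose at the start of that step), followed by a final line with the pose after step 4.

n=0: pose=(5,-3,S); sL=160/221, sR=160/157; mL=47920/34697, mR=30240/34697; mL+mR=78160/34697 → advance +1; mR−mL=-80/157 → turn -1·90°
n=1: pose=(5,-4,W); sL=80/73, sR=80/37; mL=7320/2701, mR=4400/2701; mL+mR=11720/2701 → advance +1; mR−mL=-40/37 → turn -1·90°
n=2: pose=(4,-4,N); sL=160/61, sR=160/117; mL=19120/7137, mR=14240/7137; mL+mR=11120/2379 → advance +1; mR−mL=-80/117 → turn -1·90°
n=3: pose=(4,-3,E); sL=20/17, sR=4/5; mL=118/85, mR=84/85; mL+mR=202/85 → advance +1; mR−mL=-2/5 → turn -1·90°
n=4: pose=(5,-3,S); sL=160/221, sR=160/157; mL=47920/34697, mR=30240/34697; mL+mR=78160/34697 → advance +1; mR−mL=-80/157 → turn -1·90°

0 160/221 160/157 47920/34697 30240/34697 5 -3 S
1 80/73 80/37 7320/2701 4400/2701 5 -4 W
2 160/61 160/117 19120/7137 14240/7137 4 -4 N
3 20/17 4/5 118/85 84/85 4 -3 E
4 160/221 160/157 47920/34697 30240/34697 5 -3 S
final 5 -4 W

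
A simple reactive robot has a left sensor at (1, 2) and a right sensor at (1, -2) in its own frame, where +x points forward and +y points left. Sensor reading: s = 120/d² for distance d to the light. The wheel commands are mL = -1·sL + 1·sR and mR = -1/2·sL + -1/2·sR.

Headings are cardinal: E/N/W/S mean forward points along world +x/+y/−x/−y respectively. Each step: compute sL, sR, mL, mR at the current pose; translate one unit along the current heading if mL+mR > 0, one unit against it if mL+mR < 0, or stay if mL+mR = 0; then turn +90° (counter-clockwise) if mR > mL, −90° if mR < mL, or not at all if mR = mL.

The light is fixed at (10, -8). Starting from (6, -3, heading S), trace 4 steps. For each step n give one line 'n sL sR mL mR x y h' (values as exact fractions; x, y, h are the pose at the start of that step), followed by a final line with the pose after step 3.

n=0: pose=(6,-3,S); sL=6, sR=30/13; mL=-48/13, mR=-54/13; mL+mR=-102/13 → advance -1; mR−mL=-6/13 → turn -1·90°
n=1: pose=(6,-2,W); sL=120/41, sR=120/89; mL=-5760/3649, mR=-7800/3649; mL+mR=-13560/3649 → advance -1; mR−mL=-2040/3649 → turn -1·90°
n=2: pose=(7,-2,N); sL=60/37, sR=12/5; mL=144/185, mR=-372/185; mL+mR=-228/185 → advance -1; mR−mL=-516/185 → turn -1·90°
n=3: pose=(7,-3,E); sL=120/53, sR=120/13; mL=4800/689, mR=-3960/689; mL+mR=840/689 → advance +1; mR−mL=-8760/689 → turn -1·90°

0 6 30/13 -48/13 -54/13 6 -3 S
1 120/41 120/89 -5760/3649 -7800/3649 6 -2 W
2 60/37 12/5 144/185 -372/185 7 -2 N
3 120/53 120/13 4800/689 -3960/689 7 -3 E
final 8 -3 S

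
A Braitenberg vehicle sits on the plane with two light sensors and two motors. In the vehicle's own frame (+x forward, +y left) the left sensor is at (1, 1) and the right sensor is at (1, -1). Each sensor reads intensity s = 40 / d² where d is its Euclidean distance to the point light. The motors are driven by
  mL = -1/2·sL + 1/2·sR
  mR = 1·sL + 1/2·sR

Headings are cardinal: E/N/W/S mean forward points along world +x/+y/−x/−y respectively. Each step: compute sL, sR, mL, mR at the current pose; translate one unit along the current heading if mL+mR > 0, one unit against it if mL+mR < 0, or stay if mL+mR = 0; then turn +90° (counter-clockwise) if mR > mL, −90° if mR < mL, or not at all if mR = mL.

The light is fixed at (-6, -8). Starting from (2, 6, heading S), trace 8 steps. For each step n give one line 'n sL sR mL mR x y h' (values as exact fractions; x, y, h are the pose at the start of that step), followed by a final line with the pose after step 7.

0 4/25 20/109 32/2725 686/2725 2 6 S
1 40/277 8/45 208/12465 2908/12465 2 5 E
2 2/13 5/37 -9/962 213/962 3 5 N
3 40/233 40/289 -1120/67337 16220/67337 3 6 W
4 4/25 20/109 32/2725 686/2725 2 6 S
5 40/277 8/45 208/12465 2908/12465 2 5 E
6 2/13 5/37 -9/962 213/962 3 5 N
7 40/233 40/289 -1120/67337 16220/67337 3 6 W
final 2 6 S

n=0: pose=(2,6,S); sL=4/25, sR=20/109; mL=32/2725, mR=686/2725; mL+mR=718/2725 → advance +1; mR−mL=6/25 → turn +1·90°
n=1: pose=(2,5,E); sL=40/277, sR=8/45; mL=208/12465, mR=2908/12465; mL+mR=3116/12465 → advance +1; mR−mL=60/277 → turn +1·90°
n=2: pose=(3,5,N); sL=2/13, sR=5/37; mL=-9/962, mR=213/962; mL+mR=102/481 → advance +1; mR−mL=3/13 → turn +1·90°
n=3: pose=(3,6,W); sL=40/233, sR=40/289; mL=-1120/67337, mR=16220/67337; mL+mR=15100/67337 → advance +1; mR−mL=60/233 → turn +1·90°
n=4: pose=(2,6,S); sL=4/25, sR=20/109; mL=32/2725, mR=686/2725; mL+mR=718/2725 → advance +1; mR−mL=6/25 → turn +1·90°
n=5: pose=(2,5,E); sL=40/277, sR=8/45; mL=208/12465, mR=2908/12465; mL+mR=3116/12465 → advance +1; mR−mL=60/277 → turn +1·90°
n=6: pose=(3,5,N); sL=2/13, sR=5/37; mL=-9/962, mR=213/962; mL+mR=102/481 → advance +1; mR−mL=3/13 → turn +1·90°
n=7: pose=(3,6,W); sL=40/233, sR=40/289; mL=-1120/67337, mR=16220/67337; mL+mR=15100/67337 → advance +1; mR−mL=60/233 → turn +1·90°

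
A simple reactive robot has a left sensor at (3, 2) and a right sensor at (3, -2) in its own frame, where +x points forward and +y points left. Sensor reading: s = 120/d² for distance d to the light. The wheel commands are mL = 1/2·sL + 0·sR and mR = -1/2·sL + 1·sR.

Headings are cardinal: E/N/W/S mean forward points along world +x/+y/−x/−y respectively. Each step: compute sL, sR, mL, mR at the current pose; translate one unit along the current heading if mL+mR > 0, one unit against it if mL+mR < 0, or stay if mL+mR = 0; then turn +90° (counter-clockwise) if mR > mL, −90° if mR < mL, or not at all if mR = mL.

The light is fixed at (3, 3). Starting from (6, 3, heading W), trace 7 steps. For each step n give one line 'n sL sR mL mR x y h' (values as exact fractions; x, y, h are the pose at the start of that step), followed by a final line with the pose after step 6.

n=0: pose=(6,3,W); sL=30, sR=30; mL=15, mR=15; mL+mR=30 → advance +1; mR−mL=0 → turn +0·90°
n=1: pose=(5,3,W); sL=24, sR=24; mL=12, mR=12; mL+mR=24 → advance +1; mR−mL=0 → turn +0·90°
n=2: pose=(4,3,W); sL=15, sR=15; mL=15/2, mR=15/2; mL+mR=15 → advance +1; mR−mL=0 → turn +0·90°
n=3: pose=(3,3,W); sL=120/13, sR=120/13; mL=60/13, mR=60/13; mL+mR=120/13 → advance +1; mR−mL=0 → turn +0·90°
n=4: pose=(2,3,W); sL=6, sR=6; mL=3, mR=3; mL+mR=6 → advance +1; mR−mL=0 → turn +0·90°
n=5: pose=(1,3,W); sL=120/29, sR=120/29; mL=60/29, mR=60/29; mL+mR=120/29 → advance +1; mR−mL=0 → turn +0·90°
n=6: pose=(0,3,W); sL=3, sR=3; mL=3/2, mR=3/2; mL+mR=3 → advance +1; mR−mL=0 → turn +0·90°

0 30 30 15 15 6 3 W
1 24 24 12 12 5 3 W
2 15 15 15/2 15/2 4 3 W
3 120/13 120/13 60/13 60/13 3 3 W
4 6 6 3 3 2 3 W
5 120/29 120/29 60/29 60/29 1 3 W
6 3 3 3/2 3/2 0 3 W
final -1 3 W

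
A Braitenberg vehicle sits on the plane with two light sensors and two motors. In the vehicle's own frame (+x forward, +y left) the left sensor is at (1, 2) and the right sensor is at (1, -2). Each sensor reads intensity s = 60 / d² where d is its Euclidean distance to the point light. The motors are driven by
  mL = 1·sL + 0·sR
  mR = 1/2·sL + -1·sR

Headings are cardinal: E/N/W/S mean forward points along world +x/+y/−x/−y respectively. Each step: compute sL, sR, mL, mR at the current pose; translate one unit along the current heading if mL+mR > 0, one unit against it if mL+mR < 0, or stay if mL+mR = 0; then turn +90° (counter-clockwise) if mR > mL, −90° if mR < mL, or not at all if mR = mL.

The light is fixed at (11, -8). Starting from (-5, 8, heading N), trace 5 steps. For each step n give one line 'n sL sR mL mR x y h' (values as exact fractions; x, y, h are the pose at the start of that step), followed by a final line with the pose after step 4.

n=0: pose=(-5,8,N); sL=60/613, sR=12/97; mL=60/613, mR=-4446/59461; mL+mR=1374/59461 → advance +1; mR−mL=-10266/59461 → turn -1·90°
n=1: pose=(-5,9,E); sL=30/293, sR=2/15; mL=30/293, mR=-361/4395; mL+mR=89/4395 → advance +1; mR−mL=-811/4395 → turn -1·90°
n=2: pose=(-4,9,S); sL=12/85, sR=12/109; mL=12/85, mR=-366/9265; mL+mR=942/9265 → advance +1; mR−mL=-1674/9265 → turn -1·90°
n=3: pose=(-4,8,W); sL=15/113, sR=3/29; mL=15/113, mR=-243/6554; mL+mR=627/6554 → advance +1; mR−mL=-1113/6554 → turn -1·90°
n=4: pose=(-5,8,N); sL=60/613, sR=12/97; mL=60/613, mR=-4446/59461; mL+mR=1374/59461 → advance +1; mR−mL=-10266/59461 → turn -1·90°

0 60/613 12/97 60/613 -4446/59461 -5 8 N
1 30/293 2/15 30/293 -361/4395 -5 9 E
2 12/85 12/109 12/85 -366/9265 -4 9 S
3 15/113 3/29 15/113 -243/6554 -4 8 W
4 60/613 12/97 60/613 -4446/59461 -5 8 N
final -5 9 E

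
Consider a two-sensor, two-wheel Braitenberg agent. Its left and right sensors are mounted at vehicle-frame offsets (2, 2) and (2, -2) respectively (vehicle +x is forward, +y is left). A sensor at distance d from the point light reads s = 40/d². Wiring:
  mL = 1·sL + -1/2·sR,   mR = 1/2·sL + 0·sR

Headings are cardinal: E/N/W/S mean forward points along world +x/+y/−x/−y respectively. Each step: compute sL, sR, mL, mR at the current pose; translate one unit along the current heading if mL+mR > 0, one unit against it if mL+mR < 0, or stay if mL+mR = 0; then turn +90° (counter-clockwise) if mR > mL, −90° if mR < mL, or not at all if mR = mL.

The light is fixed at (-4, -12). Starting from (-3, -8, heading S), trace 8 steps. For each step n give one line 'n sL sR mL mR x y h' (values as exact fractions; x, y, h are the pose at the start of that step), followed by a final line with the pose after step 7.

0 40/13 8 -12/13 20/13 -3 -8 S
1 20/17 4 -14/17 10/17 -3 -9 E
2 40/29 40/29 20/29 20/29 -4 -9 N
3 1 1 1/2 1/2 -4 -8 N
4 40/53 40/53 20/53 20/53 -4 -7 N
5 10/17 10/17 5/17 5/17 -4 -6 N
6 8/17 8/17 4/17 4/17 -4 -5 N
7 5/13 5/13 5/26 5/26 -4 -4 N
final -4 -3 N

n=0: pose=(-3,-8,S); sL=40/13, sR=8; mL=-12/13, mR=20/13; mL+mR=8/13 → advance +1; mR−mL=32/13 → turn +1·90°
n=1: pose=(-3,-9,E); sL=20/17, sR=4; mL=-14/17, mR=10/17; mL+mR=-4/17 → advance -1; mR−mL=24/17 → turn +1·90°
n=2: pose=(-4,-9,N); sL=40/29, sR=40/29; mL=20/29, mR=20/29; mL+mR=40/29 → advance +1; mR−mL=0 → turn +0·90°
n=3: pose=(-4,-8,N); sL=1, sR=1; mL=1/2, mR=1/2; mL+mR=1 → advance +1; mR−mL=0 → turn +0·90°
n=4: pose=(-4,-7,N); sL=40/53, sR=40/53; mL=20/53, mR=20/53; mL+mR=40/53 → advance +1; mR−mL=0 → turn +0·90°
n=5: pose=(-4,-6,N); sL=10/17, sR=10/17; mL=5/17, mR=5/17; mL+mR=10/17 → advance +1; mR−mL=0 → turn +0·90°
n=6: pose=(-4,-5,N); sL=8/17, sR=8/17; mL=4/17, mR=4/17; mL+mR=8/17 → advance +1; mR−mL=0 → turn +0·90°
n=7: pose=(-4,-4,N); sL=5/13, sR=5/13; mL=5/26, mR=5/26; mL+mR=5/13 → advance +1; mR−mL=0 → turn +0·90°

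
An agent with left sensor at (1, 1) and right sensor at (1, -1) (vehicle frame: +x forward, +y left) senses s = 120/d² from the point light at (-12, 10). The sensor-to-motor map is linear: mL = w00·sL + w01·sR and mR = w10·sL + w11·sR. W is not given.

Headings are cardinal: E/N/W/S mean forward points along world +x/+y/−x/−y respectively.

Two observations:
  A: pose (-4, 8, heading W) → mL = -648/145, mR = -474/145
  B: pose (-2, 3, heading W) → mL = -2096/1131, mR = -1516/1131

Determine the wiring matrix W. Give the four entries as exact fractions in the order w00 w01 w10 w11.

obs A: pose=(-4,8,W) → sL=60/29, sR=12/5, mL=-648/145, mR=-474/145
obs B: pose=(-2,3,W) → sL=24/29, sR=40/39, mL=-2096/1131, mR=-1516/1131
sensor matrix S = [[60/29, 12/5], [24/29, 40/39]]; det S = 256/1885
solve [mL_A; mL_B] = S·[w00; w01] and [mR_A; mR_B] = S·[w10; w11]:
  w00 = -1, w01 = -1, w10 = -1, w11 = -1/2

-1 -1 -1 -1/2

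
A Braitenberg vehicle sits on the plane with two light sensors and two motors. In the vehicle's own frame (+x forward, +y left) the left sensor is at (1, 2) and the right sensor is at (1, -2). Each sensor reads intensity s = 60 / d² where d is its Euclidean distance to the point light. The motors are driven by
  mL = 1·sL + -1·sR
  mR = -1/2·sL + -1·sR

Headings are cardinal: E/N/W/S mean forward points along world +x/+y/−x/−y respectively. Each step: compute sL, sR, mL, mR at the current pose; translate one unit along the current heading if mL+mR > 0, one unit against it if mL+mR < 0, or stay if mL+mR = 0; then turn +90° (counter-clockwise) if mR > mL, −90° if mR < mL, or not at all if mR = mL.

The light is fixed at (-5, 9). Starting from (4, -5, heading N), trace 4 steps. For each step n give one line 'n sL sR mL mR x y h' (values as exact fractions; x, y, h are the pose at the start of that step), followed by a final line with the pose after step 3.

n=0: pose=(4,-5,N); sL=30/109, sR=6/29; mL=216/3161, mR=-1089/3161; mL+mR=-873/3161 → advance -1; mR−mL=-45/109 → turn -1·90°
n=1: pose=(4,-6,E); sL=60/269, sR=60/389; mL=7200/104641, mR=-27810/104641; mL+mR=-20610/104641 → advance -1; mR−mL=-90/269 → turn -1·90°
n=2: pose=(3,-6,S); sL=15/89, sR=15/73; mL=-240/6497, mR=-3765/12994; mL+mR=-4245/12994 → advance -1; mR−mL=-45/178 → turn -1·90°
n=3: pose=(3,-5,W); sL=12/61, sR=60/193; mL=-1344/11773, mR=-4818/11773; mL+mR=-6162/11773 → advance -1; mR−mL=-18/61 → turn -1·90°

0 30/109 6/29 216/3161 -1089/3161 4 -5 N
1 60/269 60/389 7200/104641 -27810/104641 4 -6 E
2 15/89 15/73 -240/6497 -3765/12994 3 -6 S
3 12/61 60/193 -1344/11773 -4818/11773 3 -5 W
final 4 -5 N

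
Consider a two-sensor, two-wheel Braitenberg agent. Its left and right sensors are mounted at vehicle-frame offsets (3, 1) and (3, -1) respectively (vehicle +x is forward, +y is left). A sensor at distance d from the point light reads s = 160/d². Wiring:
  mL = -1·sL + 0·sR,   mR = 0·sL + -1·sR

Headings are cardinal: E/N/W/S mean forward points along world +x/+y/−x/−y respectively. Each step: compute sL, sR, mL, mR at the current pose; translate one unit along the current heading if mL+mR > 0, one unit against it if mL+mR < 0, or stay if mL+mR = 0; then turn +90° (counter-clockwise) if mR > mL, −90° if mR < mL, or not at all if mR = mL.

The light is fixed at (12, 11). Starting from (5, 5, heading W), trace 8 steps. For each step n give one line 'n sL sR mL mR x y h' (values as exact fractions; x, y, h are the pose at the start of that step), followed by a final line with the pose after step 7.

n=0: pose=(5,5,W); sL=160/149, sR=32/25; mL=-160/149, mR=-32/25; mL+mR=-8768/3725 → advance -1; mR−mL=-768/3725 → turn -1·90°
n=1: pose=(6,5,N); sL=80/29, sR=80/17; mL=-80/29, mR=-80/17; mL+mR=-3680/493 → advance -1; mR−mL=-960/493 → turn -1·90°
n=2: pose=(6,4,E); sL=32/9, sR=160/73; mL=-32/9, mR=-160/73; mL+mR=-3776/657 → advance -1; mR−mL=896/657 → turn +1·90°
n=3: pose=(5,4,N); sL=2, sR=40/13; mL=-2, mR=-40/13; mL+mR=-66/13 → advance -1; mR−mL=-14/13 → turn -1·90°
n=4: pose=(5,3,E); sL=32/13, sR=160/97; mL=-32/13, mR=-160/97; mL+mR=-5184/1261 → advance -1; mR−mL=1024/1261 → turn +1·90°
n=5: pose=(4,3,N); sL=80/53, sR=80/37; mL=-80/53, mR=-80/37; mL+mR=-7200/1961 → advance -1; mR−mL=-1280/1961 → turn -1·90°
n=6: pose=(4,2,E); sL=160/89, sR=32/25; mL=-160/89, mR=-32/25; mL+mR=-6848/2225 → advance -1; mR−mL=1152/2225 → turn +1·90°
n=7: pose=(3,2,N); sL=20/17, sR=8/5; mL=-20/17, mR=-8/5; mL+mR=-236/85 → advance -1; mR−mL=-36/85 → turn -1·90°

0 160/149 32/25 -160/149 -32/25 5 5 W
1 80/29 80/17 -80/29 -80/17 6 5 N
2 32/9 160/73 -32/9 -160/73 6 4 E
3 2 40/13 -2 -40/13 5 4 N
4 32/13 160/97 -32/13 -160/97 5 3 E
5 80/53 80/37 -80/53 -80/37 4 3 N
6 160/89 32/25 -160/89 -32/25 4 2 E
7 20/17 8/5 -20/17 -8/5 3 2 N
final 3 1 E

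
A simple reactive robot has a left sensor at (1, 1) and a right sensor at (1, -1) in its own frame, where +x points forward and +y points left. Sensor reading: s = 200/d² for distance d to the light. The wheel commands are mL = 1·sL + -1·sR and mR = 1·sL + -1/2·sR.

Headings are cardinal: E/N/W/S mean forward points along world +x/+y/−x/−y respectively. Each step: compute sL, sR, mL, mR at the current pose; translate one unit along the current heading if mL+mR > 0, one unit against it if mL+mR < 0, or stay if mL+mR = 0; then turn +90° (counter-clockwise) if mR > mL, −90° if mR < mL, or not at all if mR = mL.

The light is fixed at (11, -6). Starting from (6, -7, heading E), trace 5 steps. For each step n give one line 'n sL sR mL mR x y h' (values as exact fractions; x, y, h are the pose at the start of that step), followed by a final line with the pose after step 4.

0 25/2 10 5/2 15/2 6 -7 E
1 8 200/9 -128/9 -28/9 7 -7 N
2 100/17 100/13 -400/221 450/221 7 -8 W
3 8 40/9 32/9 52/9 6 -8 S
4 10 25/4 15/4 55/8 6 -9 E
final 7 -9 N

n=0: pose=(6,-7,E); sL=25/2, sR=10; mL=5/2, mR=15/2; mL+mR=10 → advance +1; mR−mL=5 → turn +1·90°
n=1: pose=(7,-7,N); sL=8, sR=200/9; mL=-128/9, mR=-28/9; mL+mR=-52/3 → advance -1; mR−mL=100/9 → turn +1·90°
n=2: pose=(7,-8,W); sL=100/17, sR=100/13; mL=-400/221, mR=450/221; mL+mR=50/221 → advance +1; mR−mL=50/13 → turn +1·90°
n=3: pose=(6,-8,S); sL=8, sR=40/9; mL=32/9, mR=52/9; mL+mR=28/3 → advance +1; mR−mL=20/9 → turn +1·90°
n=4: pose=(6,-9,E); sL=10, sR=25/4; mL=15/4, mR=55/8; mL+mR=85/8 → advance +1; mR−mL=25/8 → turn +1·90°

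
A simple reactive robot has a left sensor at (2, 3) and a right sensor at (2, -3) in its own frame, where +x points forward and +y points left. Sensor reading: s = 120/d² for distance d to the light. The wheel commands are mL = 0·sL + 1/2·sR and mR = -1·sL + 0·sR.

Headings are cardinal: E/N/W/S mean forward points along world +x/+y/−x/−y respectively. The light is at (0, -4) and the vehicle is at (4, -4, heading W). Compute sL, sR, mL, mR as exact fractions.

left sensor world pos  = (2, -7); dL² = 13
right sensor world pos = (2, -1); dR² = 13
sL = 120/13 = 120/13
sR = 120/13 = 120/13
mL = 0·sL + 1/2·sR = 60/13
mR = -1·sL + 0·sR = -120/13

120/13 120/13 60/13 -120/13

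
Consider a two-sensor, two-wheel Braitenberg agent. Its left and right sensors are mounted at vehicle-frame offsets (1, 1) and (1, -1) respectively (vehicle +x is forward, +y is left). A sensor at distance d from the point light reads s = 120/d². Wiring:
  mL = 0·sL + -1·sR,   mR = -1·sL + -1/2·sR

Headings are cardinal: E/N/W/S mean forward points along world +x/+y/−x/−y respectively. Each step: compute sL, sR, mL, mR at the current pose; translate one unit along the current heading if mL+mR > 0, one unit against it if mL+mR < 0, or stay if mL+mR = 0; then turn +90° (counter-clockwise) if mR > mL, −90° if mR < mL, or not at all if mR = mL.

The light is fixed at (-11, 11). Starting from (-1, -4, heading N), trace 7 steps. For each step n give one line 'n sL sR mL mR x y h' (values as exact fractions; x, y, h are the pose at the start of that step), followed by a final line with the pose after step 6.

0 120/277 120/317 -120/317 -54660/87809 -1 -4 N
1 60/173 12/41 -12/41 -3498/7093 -1 -5 E
2 120/389 120/353 -120/353 -65700/137317 -2 -5 S
3 3/8 6/13 -6/13 -63/104 -2 -4 W
4 120/277 120/317 -120/317 -54660/87809 -1 -4 N
5 60/173 12/41 -12/41 -3498/7093 -1 -5 E
6 120/389 120/353 -120/353 -65700/137317 -2 -5 S
final -2 -4 W

n=0: pose=(-1,-4,N); sL=120/277, sR=120/317; mL=-120/317, mR=-54660/87809; mL+mR=-87900/87809 → advance -1; mR−mL=-21420/87809 → turn -1·90°
n=1: pose=(-1,-5,E); sL=60/173, sR=12/41; mL=-12/41, mR=-3498/7093; mL+mR=-5574/7093 → advance -1; mR−mL=-1422/7093 → turn -1·90°
n=2: pose=(-2,-5,S); sL=120/389, sR=120/353; mL=-120/353, mR=-65700/137317; mL+mR=-112380/137317 → advance -1; mR−mL=-19020/137317 → turn -1·90°
n=3: pose=(-2,-4,W); sL=3/8, sR=6/13; mL=-6/13, mR=-63/104; mL+mR=-111/104 → advance -1; mR−mL=-15/104 → turn -1·90°
n=4: pose=(-1,-4,N); sL=120/277, sR=120/317; mL=-120/317, mR=-54660/87809; mL+mR=-87900/87809 → advance -1; mR−mL=-21420/87809 → turn -1·90°
n=5: pose=(-1,-5,E); sL=60/173, sR=12/41; mL=-12/41, mR=-3498/7093; mL+mR=-5574/7093 → advance -1; mR−mL=-1422/7093 → turn -1·90°
n=6: pose=(-2,-5,S); sL=120/389, sR=120/353; mL=-120/353, mR=-65700/137317; mL+mR=-112380/137317 → advance -1; mR−mL=-19020/137317 → turn -1·90°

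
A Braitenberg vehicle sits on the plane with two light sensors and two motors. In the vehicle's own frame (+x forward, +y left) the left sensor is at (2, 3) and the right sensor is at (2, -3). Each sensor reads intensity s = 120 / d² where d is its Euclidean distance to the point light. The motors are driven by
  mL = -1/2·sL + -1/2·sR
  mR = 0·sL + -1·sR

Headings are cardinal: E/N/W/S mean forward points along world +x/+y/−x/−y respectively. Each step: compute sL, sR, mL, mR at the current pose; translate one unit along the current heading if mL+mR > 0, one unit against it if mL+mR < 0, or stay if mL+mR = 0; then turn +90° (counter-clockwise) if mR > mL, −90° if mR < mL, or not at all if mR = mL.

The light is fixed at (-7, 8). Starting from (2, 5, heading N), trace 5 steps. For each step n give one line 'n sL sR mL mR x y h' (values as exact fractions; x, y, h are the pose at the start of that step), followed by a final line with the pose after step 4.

0 120/37 24/29 -2184/1073 -24/29 2 5 N
1 60/49 12/5 -444/245 -12/5 2 4 W
2 120/53 120/173 -13560/9169 -120/173 3 4 N
3 15/16 30/17 -735/544 -30/17 3 3 W
4 120/73 24/41 -3336/2993 -24/41 4 3 N
final 4 2 W

n=0: pose=(2,5,N); sL=120/37, sR=24/29; mL=-2184/1073, mR=-24/29; mL+mR=-3072/1073 → advance -1; mR−mL=1296/1073 → turn +1·90°
n=1: pose=(2,4,W); sL=60/49, sR=12/5; mL=-444/245, mR=-12/5; mL+mR=-1032/245 → advance -1; mR−mL=-144/245 → turn -1·90°
n=2: pose=(3,4,N); sL=120/53, sR=120/173; mL=-13560/9169, mR=-120/173; mL+mR=-19920/9169 → advance -1; mR−mL=7200/9169 → turn +1·90°
n=3: pose=(3,3,W); sL=15/16, sR=30/17; mL=-735/544, mR=-30/17; mL+mR=-1695/544 → advance -1; mR−mL=-225/544 → turn -1·90°
n=4: pose=(4,3,N); sL=120/73, sR=24/41; mL=-3336/2993, mR=-24/41; mL+mR=-5088/2993 → advance -1; mR−mL=1584/2993 → turn +1·90°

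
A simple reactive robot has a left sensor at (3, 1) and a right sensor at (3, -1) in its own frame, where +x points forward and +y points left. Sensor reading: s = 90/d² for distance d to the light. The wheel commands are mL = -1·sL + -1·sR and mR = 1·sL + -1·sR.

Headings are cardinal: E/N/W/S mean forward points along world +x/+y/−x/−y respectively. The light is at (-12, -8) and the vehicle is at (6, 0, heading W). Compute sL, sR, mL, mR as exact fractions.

45/137 5/17 -1450/2329 80/2329

left sensor world pos  = (3, -1); dL² = 274
right sensor world pos = (3, 1); dR² = 306
sL = 90/274 = 45/137
sR = 90/306 = 5/17
mL = -1·sL + -1·sR = -1450/2329
mR = 1·sL + -1·sR = 80/2329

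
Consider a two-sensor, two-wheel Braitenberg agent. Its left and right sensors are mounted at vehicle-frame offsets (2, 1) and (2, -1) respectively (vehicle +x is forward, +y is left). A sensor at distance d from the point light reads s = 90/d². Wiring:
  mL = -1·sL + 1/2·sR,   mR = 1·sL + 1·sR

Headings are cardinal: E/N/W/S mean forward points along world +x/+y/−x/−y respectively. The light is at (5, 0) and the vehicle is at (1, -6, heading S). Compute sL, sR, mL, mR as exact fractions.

90/73 90/89 -4725/6497 14580/6497

left sensor world pos  = (2, -8); dL² = 73
right sensor world pos = (0, -8); dR² = 89
sL = 90/73 = 90/73
sR = 90/89 = 90/89
mL = -1·sL + 1/2·sR = -4725/6497
mR = 1·sL + 1·sR = 14580/6497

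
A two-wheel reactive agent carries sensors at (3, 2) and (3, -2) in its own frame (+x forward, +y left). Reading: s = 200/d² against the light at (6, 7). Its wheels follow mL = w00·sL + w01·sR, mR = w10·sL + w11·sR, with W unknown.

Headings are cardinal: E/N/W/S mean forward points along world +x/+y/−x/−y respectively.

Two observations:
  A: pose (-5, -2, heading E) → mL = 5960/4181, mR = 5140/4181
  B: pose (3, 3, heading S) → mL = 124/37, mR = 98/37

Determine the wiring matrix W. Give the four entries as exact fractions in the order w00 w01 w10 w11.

obs A: pose=(-5,-2,E) → sL=200/113, sR=40/37, mL=5960/4181, mR=5140/4181
obs B: pose=(3,3,S) → sL=4, sR=100/37, mL=124/37, mR=98/37
sensor matrix S = [[200/113, 40/37], [4, 100/37]]; det S = 1920/4181
solve [mL_A; mL_B] = S·[w00; w01] and [mR_A; mR_B] = S·[w10; w11]:
  w00 = 1/2, w01 = 1/2, w10 = 1, w11 = -1/2

1/2 1/2 1 -1/2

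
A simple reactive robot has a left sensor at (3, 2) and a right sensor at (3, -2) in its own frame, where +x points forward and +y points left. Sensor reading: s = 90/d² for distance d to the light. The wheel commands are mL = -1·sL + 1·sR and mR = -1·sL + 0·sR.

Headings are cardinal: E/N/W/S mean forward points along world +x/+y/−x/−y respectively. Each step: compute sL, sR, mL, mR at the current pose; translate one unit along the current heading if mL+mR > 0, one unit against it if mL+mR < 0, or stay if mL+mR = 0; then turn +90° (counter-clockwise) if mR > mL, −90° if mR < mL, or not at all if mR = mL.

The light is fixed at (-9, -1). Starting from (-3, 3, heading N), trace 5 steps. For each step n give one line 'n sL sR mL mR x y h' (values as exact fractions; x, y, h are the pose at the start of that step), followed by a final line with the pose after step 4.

n=0: pose=(-3,3,N); sL=18/13, sR=90/113; mL=-864/1469, mR=-18/13; mL+mR=-2898/1469 → advance -1; mR−mL=-90/113 → turn -1·90°
n=1: pose=(-3,2,E); sL=45/53, sR=45/41; mL=540/2173, mR=-45/53; mL+mR=-1305/2173 → advance -1; mR−mL=-45/41 → turn -1·90°
n=2: pose=(-4,2,S); sL=90/49, sR=10; mL=400/49, mR=-90/49; mL+mR=310/49 → advance +1; mR−mL=-10 → turn -1·90°
n=3: pose=(-4,1,W); sL=45/2, sR=9/2; mL=-18, mR=-45/2; mL+mR=-81/2 → advance -1; mR−mL=-9/2 → turn -1·90°
n=4: pose=(-3,1,N); sL=90/41, sR=90/89; mL=-4320/3649, mR=-90/41; mL+mR=-12330/3649 → advance -1; mR−mL=-90/89 → turn -1·90°

0 18/13 90/113 -864/1469 -18/13 -3 3 N
1 45/53 45/41 540/2173 -45/53 -3 2 E
2 90/49 10 400/49 -90/49 -4 2 S
3 45/2 9/2 -18 -45/2 -4 1 W
4 90/41 90/89 -4320/3649 -90/41 -3 1 N
final -3 0 E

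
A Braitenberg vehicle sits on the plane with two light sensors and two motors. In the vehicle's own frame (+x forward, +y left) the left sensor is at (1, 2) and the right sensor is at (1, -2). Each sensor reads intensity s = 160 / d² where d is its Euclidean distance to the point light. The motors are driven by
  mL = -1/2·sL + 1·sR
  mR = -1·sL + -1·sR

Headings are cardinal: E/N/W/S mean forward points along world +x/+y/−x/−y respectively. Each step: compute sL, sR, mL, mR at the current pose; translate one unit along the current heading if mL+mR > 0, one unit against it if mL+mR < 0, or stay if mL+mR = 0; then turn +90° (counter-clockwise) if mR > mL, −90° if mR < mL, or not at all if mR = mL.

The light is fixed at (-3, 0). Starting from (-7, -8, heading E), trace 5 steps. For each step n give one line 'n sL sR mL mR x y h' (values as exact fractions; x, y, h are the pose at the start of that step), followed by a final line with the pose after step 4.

n=0: pose=(-7,-8,E); sL=32/9, sR=160/109; mL=-304/981, mR=-4928/981; mL+mR=-16/3 → advance -1; mR−mL=-4624/981 → turn -1·90°
n=1: pose=(-8,-8,S); sL=16/9, sR=16/13; mL=40/117, mR=-352/117; mL+mR=-8/3 → advance -1; mR−mL=-392/117 → turn -1·90°
n=2: pose=(-8,-7,W); sL=160/117, sR=160/61; mL=13840/7137, mR=-28480/7137; mL+mR=-80/39 → advance -1; mR−mL=-42320/7137 → turn -1·90°
n=3: pose=(-7,-7,N); sL=20/9, sR=4; mL=26/9, mR=-56/9; mL+mR=-10/3 → advance -1; mR−mL=-82/9 → turn -1·90°
n=4: pose=(-7,-8,E); sL=32/9, sR=160/109; mL=-304/981, mR=-4928/981; mL+mR=-16/3 → advance -1; mR−mL=-4624/981 → turn -1·90°

0 32/9 160/109 -304/981 -4928/981 -7 -8 E
1 16/9 16/13 40/117 -352/117 -8 -8 S
2 160/117 160/61 13840/7137 -28480/7137 -8 -7 W
3 20/9 4 26/9 -56/9 -7 -7 N
4 32/9 160/109 -304/981 -4928/981 -7 -8 E
final -8 -8 S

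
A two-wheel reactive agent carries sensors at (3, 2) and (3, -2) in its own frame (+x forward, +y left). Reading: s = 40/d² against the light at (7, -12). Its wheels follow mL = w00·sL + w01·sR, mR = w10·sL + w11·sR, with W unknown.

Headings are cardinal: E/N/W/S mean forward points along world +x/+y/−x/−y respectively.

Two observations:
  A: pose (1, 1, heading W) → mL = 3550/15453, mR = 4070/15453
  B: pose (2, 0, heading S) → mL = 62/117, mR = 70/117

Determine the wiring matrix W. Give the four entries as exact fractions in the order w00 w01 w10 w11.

obs A: pose=(1,1,W) → sL=20/101, sR=20/153, mL=3550/15453, mR=4070/15453
obs B: pose=(2,0,S) → sL=4/9, sR=4/13, mL=62/117, mR=70/117
sensor matrix S = [[20/101, 20/153], [4/9, 4/13]]; det S = 5120/1808001
solve [mL_A; mL_B] = S·[w00; w01] and [mR_A; mR_B] = S·[w10; w11]:
  w00 = 1/2, w01 = 1, w10 = 1, w11 = 1/2

1/2 1 1 1/2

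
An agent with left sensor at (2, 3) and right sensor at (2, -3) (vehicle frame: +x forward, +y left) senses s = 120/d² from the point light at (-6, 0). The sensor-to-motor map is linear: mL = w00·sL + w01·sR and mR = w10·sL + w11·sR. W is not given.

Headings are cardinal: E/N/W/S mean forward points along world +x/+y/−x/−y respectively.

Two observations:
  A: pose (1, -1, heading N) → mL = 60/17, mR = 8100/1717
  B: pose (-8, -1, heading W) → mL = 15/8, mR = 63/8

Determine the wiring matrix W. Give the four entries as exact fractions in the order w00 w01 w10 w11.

1/2 0 1/2 1

obs A: pose=(1,-1,N) → sL=120/17, sR=120/101, mL=60/17, mR=8100/1717
obs B: pose=(-8,-1,W) → sL=15/4, sR=6, mL=15/8, mR=63/8
sensor matrix S = [[120/17, 120/101], [15/4, 6]]; det S = 65070/1717
solve [mL_A; mL_B] = S·[w00; w01] and [mR_A; mR_B] = S·[w10; w11]:
  w00 = 1/2, w01 = 0, w10 = 1/2, w11 = 1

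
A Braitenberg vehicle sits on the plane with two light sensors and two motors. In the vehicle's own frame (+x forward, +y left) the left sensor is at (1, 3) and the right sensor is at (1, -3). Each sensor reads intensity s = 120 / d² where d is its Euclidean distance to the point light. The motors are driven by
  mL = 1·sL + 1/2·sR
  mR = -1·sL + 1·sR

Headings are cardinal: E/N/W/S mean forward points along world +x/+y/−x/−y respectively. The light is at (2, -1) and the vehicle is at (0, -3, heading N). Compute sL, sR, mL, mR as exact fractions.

60/13 60 450/13 720/13

left sensor world pos  = (-3, -2); dL² = 26
right sensor world pos = (3, -2); dR² = 2
sL = 120/26 = 60/13
sR = 120/2 = 60
mL = 1·sL + 1/2·sR = 450/13
mR = -1·sL + 1·sR = 720/13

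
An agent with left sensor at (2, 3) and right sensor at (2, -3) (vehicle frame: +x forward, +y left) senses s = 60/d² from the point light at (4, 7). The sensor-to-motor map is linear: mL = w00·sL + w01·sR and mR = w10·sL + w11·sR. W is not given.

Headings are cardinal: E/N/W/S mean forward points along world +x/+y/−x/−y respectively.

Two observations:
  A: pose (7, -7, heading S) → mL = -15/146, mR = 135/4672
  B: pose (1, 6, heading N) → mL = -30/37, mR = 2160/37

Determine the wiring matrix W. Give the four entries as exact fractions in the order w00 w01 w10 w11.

obs A: pose=(7,-7,S) → sL=15/73, sR=15/64, mL=-15/146, mR=135/4672
obs B: pose=(1,6,N) → sL=60/37, sR=60, mL=-30/37, mR=2160/37
sensor matrix S = [[15/73, 15/64], [60/37, 60]]; det S = 516375/43216
solve [mL_A; mL_B] = S·[w00; w01] and [mR_A; mR_B] = S·[w10; w11]:
  w00 = -1/2, w01 = 0, w10 = -1, w11 = 1

-1/2 0 -1 1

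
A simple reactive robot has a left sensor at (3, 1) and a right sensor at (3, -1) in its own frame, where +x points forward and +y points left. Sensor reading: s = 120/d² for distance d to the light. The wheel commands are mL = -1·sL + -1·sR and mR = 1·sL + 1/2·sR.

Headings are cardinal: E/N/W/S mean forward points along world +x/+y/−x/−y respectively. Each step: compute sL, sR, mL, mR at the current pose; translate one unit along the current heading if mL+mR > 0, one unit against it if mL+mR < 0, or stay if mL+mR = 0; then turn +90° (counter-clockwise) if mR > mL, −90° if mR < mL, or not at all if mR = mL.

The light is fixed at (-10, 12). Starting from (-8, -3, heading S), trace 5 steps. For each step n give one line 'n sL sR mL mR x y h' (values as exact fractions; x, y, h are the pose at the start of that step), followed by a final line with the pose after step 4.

0 40/111 24/65 -5264/7215 3932/7215 -8 -3 S
1 60/97 12/25 -2664/2425 2082/2425 -8 -2 E
2 120/121 24/25 -5904/3025 4452/3025 -9 -2 N
3 6/13 3/5 -69/65 99/130 -9 -3 W
4 40/111 24/65 -5264/7215 3932/7215 -8 -3 S
final -8 -2 E

n=0: pose=(-8,-3,S); sL=40/111, sR=24/65; mL=-5264/7215, mR=3932/7215; mL+mR=-12/65 → advance -1; mR−mL=9196/7215 → turn +1·90°
n=1: pose=(-8,-2,E); sL=60/97, sR=12/25; mL=-2664/2425, mR=2082/2425; mL+mR=-6/25 → advance -1; mR−mL=4746/2425 → turn +1·90°
n=2: pose=(-9,-2,N); sL=120/121, sR=24/25; mL=-5904/3025, mR=4452/3025; mL+mR=-12/25 → advance -1; mR−mL=10356/3025 → turn +1·90°
n=3: pose=(-9,-3,W); sL=6/13, sR=3/5; mL=-69/65, mR=99/130; mL+mR=-3/10 → advance -1; mR−mL=237/130 → turn +1·90°
n=4: pose=(-8,-3,S); sL=40/111, sR=24/65; mL=-5264/7215, mR=3932/7215; mL+mR=-12/65 → advance -1; mR−mL=9196/7215 → turn +1·90°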